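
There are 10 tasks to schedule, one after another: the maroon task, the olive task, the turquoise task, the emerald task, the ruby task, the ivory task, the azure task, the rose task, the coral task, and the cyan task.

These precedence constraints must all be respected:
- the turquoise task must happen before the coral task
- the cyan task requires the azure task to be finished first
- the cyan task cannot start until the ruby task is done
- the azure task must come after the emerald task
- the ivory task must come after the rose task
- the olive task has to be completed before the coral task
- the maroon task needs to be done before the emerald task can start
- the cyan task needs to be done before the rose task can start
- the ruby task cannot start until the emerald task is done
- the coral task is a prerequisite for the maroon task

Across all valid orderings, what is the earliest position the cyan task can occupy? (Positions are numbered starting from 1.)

The tasks that are forced before the cyan task, directly or transitively, are the maroon task, the olive task, the turquoise task, the emerald task, the ruby task, the azure task, the coral task. That's 7 tasks.
So at minimum 7 tasks come before the cyan task, putting the cyan task no earlier than position 8. That position is achievable by scheduling exactly those predecessors first.

8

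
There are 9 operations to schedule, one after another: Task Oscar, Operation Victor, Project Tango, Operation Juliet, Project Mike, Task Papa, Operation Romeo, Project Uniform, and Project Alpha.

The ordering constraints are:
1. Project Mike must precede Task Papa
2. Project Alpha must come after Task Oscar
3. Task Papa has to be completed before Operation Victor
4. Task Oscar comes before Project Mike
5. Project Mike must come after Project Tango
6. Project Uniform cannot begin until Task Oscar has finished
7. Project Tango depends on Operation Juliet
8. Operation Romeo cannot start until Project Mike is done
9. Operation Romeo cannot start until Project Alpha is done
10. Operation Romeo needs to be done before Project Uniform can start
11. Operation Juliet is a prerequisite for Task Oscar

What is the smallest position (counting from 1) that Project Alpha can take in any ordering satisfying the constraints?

Working backwards through the constraints from Project Alpha, its full set of required predecessors is Task Oscar, Operation Juliet — 2 of them.
So at minimum 2 operations come before Project Alpha, putting Project Alpha no earlier than position 3. That position is achievable by scheduling exactly those predecessors first.

3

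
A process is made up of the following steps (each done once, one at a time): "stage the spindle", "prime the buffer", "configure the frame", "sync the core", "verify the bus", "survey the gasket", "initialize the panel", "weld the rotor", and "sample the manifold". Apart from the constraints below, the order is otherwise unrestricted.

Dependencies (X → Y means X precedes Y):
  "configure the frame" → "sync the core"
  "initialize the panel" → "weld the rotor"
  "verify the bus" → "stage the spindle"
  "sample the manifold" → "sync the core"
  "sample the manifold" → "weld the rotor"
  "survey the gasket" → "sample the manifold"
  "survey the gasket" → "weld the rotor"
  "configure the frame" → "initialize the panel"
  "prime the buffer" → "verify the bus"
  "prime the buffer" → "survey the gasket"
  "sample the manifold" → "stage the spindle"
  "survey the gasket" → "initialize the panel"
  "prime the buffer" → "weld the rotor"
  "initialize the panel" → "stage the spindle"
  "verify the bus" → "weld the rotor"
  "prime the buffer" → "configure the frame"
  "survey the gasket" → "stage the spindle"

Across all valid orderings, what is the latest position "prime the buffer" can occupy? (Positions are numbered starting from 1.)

1

The steps that are forced after "prime the buffer", directly or by a chain of constraints, are "stage the spindle", "configure the frame", "sync the core", "verify the bus", "survey the gasket", "initialize the panel", "weld the rotor", "sample the manifold". That's 8 steps.
With 8 mandatory successors out of 9 steps total, the latest slot for "prime the buffer" is 9−8 = 1, and it's reachable by doing all non-successors before "prime the buffer".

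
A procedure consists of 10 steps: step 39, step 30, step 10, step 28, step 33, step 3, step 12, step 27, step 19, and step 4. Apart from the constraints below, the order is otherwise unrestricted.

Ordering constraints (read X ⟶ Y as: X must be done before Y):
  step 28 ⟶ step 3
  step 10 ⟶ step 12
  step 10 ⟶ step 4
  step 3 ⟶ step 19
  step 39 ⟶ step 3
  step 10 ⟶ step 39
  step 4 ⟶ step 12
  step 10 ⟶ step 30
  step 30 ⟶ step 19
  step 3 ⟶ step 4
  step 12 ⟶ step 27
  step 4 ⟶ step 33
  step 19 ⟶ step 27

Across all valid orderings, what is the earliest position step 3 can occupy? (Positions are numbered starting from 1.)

4

The steps that are forced before step 3, directly or transitively, are step 39, step 10, step 28. That's 3 steps.
So at minimum 3 steps come before step 3, putting step 3 no earlier than position 4. That position is achievable by scheduling exactly those predecessors first.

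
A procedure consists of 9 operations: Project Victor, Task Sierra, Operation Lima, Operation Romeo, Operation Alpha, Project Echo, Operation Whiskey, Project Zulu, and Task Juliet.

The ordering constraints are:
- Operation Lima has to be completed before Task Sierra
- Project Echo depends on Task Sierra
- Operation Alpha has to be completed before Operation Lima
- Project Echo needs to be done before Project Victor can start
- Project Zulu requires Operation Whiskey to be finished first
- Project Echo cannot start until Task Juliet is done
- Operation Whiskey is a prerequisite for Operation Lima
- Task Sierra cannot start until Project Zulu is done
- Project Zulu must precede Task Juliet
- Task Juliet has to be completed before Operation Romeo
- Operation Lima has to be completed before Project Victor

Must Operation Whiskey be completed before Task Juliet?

Yes

Following the dependencies: Operation Whiskey → Project Zulu → Task Juliet.
So Operation Whiskey must precede Task Juliet in any valid ordering.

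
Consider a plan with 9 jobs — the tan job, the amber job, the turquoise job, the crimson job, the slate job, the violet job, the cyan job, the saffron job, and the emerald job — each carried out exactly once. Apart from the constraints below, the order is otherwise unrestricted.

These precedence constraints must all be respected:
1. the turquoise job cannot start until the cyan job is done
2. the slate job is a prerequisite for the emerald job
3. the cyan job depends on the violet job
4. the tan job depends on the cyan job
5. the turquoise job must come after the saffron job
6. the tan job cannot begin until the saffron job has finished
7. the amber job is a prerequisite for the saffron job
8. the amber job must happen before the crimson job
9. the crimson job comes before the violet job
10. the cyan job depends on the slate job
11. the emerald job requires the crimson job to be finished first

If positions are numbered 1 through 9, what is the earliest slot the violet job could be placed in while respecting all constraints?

3

Working backwards through the constraints from the violet job, its full set of required predecessors is the amber job, the crimson job — 2 of them.
So at minimum 2 jobs come before the violet job, putting the violet job no earlier than position 3. That position is achievable by scheduling exactly those predecessors first.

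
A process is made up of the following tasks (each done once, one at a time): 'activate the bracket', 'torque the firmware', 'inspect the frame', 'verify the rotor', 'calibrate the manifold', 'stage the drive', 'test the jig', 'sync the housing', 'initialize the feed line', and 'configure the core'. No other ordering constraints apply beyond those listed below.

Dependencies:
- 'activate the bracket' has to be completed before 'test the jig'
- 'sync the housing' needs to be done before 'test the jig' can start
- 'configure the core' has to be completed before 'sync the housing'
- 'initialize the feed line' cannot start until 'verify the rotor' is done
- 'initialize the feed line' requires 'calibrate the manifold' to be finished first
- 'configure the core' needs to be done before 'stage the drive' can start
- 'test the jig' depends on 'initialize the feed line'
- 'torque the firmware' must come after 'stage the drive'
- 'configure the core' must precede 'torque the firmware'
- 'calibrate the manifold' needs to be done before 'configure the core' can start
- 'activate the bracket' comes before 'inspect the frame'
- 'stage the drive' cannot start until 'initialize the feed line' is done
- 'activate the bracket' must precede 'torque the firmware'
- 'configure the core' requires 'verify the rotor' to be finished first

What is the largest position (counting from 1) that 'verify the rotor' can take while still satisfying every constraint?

Following every chain forward from 'verify the rotor', the tasks that must come later are 'torque the firmware', 'stage the drive', 'test the jig', 'sync the housing', 'initialize the feed line', 'configure the core' — 6 of them.
So at least 6 tasks follow 'verify the rotor', putting 'verify the rotor' no later than position 4. That position is achievable by scheduling everything else first.

4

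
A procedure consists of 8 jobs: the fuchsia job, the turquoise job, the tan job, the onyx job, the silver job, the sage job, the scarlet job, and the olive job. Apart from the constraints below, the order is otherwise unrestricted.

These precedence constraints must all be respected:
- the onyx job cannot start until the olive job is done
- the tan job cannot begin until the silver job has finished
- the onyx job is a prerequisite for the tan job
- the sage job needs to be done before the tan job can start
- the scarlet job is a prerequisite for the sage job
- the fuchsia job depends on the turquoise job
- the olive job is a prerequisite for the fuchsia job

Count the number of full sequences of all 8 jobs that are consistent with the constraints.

The jobs with no prerequisites are the turquoise job, the silver job, the scarlet job, the olive job; any of them can be placed first.
Enumerating by repeatedly choosing an available job (one whose prerequisites are all placed) gives 735 distinct complete orderings.

735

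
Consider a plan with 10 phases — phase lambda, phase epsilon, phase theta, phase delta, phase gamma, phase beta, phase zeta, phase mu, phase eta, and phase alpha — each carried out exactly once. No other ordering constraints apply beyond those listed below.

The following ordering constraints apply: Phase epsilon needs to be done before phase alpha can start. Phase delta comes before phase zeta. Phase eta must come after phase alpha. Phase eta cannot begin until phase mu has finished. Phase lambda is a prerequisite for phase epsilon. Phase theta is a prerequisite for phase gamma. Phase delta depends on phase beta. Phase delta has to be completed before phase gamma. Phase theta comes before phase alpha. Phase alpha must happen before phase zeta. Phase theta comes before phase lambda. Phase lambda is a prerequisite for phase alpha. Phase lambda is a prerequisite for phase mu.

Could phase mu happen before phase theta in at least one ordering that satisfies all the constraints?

No

There is a dependency chain phase theta → phase lambda → phase mu, so phase mu always comes after phase theta.
So no valid ordering can have phase mu before phase theta.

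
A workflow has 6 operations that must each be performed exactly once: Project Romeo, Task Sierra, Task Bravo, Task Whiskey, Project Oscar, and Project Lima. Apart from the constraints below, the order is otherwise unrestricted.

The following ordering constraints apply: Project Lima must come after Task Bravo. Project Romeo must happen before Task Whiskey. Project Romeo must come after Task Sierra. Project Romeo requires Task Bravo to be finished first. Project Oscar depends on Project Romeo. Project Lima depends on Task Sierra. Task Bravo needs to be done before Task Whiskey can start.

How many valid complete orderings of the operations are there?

16

2 operations have no prerequisites (Task Sierra, Task Bravo), so any of them could come first.
Counting all ways to extend the partial order to a total order gives 16.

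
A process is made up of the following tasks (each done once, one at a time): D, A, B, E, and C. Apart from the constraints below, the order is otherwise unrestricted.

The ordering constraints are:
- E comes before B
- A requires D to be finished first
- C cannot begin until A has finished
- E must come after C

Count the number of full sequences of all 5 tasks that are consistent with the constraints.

1

D is the only task with nothing required before it, so every ordering starts there.
Continuing from there, at each step only one task has all its prerequisites placed, so the ordering is fully determined — there is exactly 1.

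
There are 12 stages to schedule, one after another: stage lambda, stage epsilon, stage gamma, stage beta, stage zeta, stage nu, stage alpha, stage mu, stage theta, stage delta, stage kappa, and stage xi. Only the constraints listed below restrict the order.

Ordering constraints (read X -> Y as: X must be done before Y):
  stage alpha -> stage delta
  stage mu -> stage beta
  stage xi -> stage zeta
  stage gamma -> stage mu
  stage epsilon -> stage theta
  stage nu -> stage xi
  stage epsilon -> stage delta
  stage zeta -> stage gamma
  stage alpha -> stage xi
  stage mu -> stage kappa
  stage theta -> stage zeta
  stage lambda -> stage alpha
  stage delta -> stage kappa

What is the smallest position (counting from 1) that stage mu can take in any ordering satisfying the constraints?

Every stage that must precede stage mu has to come before it. Tracing all chains that end at stage mu, those stages are: stage lambda, stage epsilon, stage gamma, stage zeta, stage nu, stage alpha, stage theta, stage xi — 8 in total.
So at minimum 8 stages come before stage mu, putting stage mu no earlier than position 9. That position is achievable by scheduling exactly those predecessors first.

9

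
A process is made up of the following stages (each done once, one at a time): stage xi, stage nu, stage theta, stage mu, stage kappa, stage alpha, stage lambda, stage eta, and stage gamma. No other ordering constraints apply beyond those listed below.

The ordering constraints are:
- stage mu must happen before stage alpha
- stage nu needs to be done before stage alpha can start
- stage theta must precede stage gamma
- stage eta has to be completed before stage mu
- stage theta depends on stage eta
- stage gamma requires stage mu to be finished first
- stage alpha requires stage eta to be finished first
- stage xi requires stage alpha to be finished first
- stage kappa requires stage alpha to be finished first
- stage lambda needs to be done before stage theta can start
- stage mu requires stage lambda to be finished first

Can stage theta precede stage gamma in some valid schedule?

Yes

Every valid ordering already has stage theta before stage gamma (the constraints require it), so in particular at least one does.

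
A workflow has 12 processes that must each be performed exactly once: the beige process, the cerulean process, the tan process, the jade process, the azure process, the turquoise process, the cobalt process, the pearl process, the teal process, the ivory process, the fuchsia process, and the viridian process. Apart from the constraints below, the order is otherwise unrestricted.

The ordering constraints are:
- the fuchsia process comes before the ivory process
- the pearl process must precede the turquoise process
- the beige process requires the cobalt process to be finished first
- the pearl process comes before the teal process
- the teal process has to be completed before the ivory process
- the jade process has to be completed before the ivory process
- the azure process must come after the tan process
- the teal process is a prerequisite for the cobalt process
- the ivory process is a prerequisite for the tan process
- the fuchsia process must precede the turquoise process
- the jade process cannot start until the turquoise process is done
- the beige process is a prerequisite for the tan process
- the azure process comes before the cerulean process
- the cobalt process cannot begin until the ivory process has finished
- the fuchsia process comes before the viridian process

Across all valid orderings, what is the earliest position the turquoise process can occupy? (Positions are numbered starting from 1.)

3

Every process that must precede the turquoise process has to come before it. Tracing all chains that end at the turquoise process, those processes are: the pearl process, the fuchsia process — 2 in total.
So at minimum 2 processes come before the turquoise process, putting the turquoise process no earlier than position 3. That position is achievable by scheduling exactly those predecessors first.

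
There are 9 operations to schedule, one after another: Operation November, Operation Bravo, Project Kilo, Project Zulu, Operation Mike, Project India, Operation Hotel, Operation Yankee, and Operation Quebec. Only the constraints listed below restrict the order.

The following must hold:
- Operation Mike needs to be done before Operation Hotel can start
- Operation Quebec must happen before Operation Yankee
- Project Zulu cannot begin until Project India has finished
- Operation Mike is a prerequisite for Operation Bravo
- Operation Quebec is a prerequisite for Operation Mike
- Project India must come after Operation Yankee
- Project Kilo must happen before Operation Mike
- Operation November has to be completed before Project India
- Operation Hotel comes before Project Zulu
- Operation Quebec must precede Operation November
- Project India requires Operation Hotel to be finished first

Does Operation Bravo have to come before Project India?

No

No chain of constraints connects Operation Bravo to Project India in either direction.
A valid ordering placing Project India before Operation Bravo exists, so the answer is no.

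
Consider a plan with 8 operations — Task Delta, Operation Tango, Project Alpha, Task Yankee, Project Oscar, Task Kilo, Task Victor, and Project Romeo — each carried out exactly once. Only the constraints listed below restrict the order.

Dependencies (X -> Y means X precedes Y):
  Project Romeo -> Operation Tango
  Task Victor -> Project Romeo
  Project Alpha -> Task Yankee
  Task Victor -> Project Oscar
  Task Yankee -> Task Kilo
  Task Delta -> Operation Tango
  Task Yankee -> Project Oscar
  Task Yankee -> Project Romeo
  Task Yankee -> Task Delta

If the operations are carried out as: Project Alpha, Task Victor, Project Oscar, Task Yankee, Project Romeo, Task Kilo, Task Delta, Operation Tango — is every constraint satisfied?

Here Task Yankee comes after Project Oscar.
That contradicts the constraint that Task Yankee must precede Project Oscar.

No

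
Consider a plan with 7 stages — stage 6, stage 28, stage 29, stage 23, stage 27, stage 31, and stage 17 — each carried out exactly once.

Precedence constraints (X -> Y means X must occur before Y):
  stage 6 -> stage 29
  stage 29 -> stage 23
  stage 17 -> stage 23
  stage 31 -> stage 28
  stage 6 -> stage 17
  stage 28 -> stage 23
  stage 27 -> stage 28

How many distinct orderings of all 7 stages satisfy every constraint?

80

The stages with no prerequisites are stage 6, stage 27, stage 31; any of them can be placed first.
Systematically extending each partial ordering one stage at a time and counting, there are 80 complete orderings.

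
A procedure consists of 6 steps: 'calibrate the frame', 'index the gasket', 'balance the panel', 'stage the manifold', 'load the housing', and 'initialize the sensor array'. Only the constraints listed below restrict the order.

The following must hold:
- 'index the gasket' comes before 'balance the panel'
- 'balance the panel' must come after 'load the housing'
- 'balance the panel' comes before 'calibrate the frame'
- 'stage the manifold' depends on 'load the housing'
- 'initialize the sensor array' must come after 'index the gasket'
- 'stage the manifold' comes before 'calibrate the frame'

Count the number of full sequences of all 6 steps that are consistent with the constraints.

21

The steps with no prerequisites are 'index the gasket', 'load the housing'; any of them can be placed first.
Counting all ways to extend the partial order to a total order gives 21.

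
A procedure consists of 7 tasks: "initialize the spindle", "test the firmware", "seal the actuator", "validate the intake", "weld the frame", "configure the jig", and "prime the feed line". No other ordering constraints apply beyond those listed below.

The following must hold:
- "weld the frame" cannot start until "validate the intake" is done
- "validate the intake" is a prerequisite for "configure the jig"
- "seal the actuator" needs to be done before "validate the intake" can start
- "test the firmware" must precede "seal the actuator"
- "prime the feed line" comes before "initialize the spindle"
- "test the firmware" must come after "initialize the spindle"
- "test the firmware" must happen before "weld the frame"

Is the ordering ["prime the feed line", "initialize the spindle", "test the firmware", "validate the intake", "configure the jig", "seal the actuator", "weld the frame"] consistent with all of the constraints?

The sequence places "validate the intake" ahead of "seal the actuator".
That contradicts the constraint that "seal the actuator" must precede "validate the intake".

No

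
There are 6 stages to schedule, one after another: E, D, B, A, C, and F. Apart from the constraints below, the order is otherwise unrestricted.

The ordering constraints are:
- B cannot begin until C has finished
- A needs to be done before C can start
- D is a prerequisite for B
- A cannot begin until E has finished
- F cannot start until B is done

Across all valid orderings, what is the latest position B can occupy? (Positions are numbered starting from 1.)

5

Following the constraints forward from B, its only required successor is F.
With 1 mandatory successor out of 6 stages total, the latest slot for B is 6−1 = 5, and it's reachable by doing all non-successors before B.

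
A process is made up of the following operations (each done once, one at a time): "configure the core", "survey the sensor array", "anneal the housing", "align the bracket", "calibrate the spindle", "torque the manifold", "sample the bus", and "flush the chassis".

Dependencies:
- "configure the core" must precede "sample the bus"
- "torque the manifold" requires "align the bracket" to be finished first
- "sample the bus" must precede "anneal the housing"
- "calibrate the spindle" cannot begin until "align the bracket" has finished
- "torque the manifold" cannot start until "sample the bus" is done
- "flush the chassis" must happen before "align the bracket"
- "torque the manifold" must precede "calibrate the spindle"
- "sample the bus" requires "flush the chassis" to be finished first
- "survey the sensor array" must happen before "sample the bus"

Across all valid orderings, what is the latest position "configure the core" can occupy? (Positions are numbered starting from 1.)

The operations that are forced after "configure the core", directly or by a chain of constraints, are "anneal the housing", "calibrate the spindle", "torque the manifold", "sample the bus". That's 4 operations.
So at least 4 operations follow "configure the core", putting "configure the core" no later than position 4. That position is achievable by scheduling everything else first.

4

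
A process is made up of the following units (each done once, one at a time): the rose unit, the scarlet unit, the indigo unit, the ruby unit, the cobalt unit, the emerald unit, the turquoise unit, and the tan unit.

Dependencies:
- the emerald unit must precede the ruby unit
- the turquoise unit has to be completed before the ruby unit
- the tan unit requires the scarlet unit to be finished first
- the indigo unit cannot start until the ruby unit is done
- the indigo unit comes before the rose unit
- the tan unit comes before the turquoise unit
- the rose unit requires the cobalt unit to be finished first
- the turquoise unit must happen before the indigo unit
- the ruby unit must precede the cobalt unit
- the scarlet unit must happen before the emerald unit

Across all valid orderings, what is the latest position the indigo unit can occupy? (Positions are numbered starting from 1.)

7

The only unit forced after the indigo unit (directly or by a chain) is the rose unit.
With 1 mandatory successor out of 8 units total, the latest slot for the indigo unit is 8−1 = 7, and it's reachable by doing all non-successors before the indigo unit.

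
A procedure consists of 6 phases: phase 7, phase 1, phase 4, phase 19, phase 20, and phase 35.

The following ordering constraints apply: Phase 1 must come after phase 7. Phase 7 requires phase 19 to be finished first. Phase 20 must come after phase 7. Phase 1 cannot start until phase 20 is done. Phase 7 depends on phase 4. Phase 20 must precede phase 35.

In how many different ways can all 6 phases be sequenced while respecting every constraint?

The phases with no prerequisites are phase 4, phase 19; any of them can be placed first.
Counting all ways to extend the partial order to a total order gives 4.

4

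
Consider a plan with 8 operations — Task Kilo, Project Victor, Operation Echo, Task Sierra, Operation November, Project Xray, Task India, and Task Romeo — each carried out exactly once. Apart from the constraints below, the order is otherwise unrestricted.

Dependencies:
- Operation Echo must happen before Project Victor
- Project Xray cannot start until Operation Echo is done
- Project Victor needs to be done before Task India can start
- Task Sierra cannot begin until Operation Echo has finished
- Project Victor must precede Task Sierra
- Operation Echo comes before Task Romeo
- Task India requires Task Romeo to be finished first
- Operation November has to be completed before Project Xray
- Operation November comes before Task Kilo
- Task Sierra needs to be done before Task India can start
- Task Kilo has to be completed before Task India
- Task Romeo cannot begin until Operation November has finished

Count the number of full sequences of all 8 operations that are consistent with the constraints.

2 operations have no prerequisites (Operation Echo, Operation November), so any of them could come first.
Counting all ways to extend the partial order to a total order gives 197.

197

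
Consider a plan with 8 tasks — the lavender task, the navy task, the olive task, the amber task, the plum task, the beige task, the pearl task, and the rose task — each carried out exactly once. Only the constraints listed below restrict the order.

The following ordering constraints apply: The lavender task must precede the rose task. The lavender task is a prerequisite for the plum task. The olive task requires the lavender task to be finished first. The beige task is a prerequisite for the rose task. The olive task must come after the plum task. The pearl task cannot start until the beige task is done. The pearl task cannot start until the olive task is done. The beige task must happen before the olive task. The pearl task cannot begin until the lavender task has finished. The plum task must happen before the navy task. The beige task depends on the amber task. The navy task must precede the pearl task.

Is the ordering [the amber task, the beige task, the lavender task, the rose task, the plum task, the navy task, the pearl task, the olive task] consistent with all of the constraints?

No

Here the olive task comes after the pearl task.
Since the olive task is required before the pearl task, the ordering is invalid.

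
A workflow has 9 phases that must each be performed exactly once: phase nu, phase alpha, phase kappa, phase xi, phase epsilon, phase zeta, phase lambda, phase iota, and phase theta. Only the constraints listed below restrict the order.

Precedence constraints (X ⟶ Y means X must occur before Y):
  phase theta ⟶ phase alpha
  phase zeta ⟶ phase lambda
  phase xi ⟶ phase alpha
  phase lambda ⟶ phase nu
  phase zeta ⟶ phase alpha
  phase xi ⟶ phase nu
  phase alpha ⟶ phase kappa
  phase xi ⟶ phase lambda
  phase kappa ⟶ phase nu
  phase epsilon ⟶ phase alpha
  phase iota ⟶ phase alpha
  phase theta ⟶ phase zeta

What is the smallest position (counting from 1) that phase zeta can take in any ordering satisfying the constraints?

Working backwards through the constraints from phase zeta, its only required predecessor is phase theta.
With 1 mandatory predecessor, the earliest phase zeta can sit is position 1+1 = 2, and placing just that one first achieves it.

2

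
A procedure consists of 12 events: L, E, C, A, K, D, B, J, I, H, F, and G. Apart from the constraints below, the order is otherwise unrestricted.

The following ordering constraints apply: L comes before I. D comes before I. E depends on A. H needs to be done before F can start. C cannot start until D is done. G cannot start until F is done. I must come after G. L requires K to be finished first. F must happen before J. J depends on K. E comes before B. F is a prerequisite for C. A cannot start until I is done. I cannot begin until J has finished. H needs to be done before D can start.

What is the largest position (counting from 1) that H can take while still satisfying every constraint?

3

The events that are forced after H, directly or by a chain of constraints, are E, C, A, D, B, J, I, F, G. That's 9 events.
So at least 9 events follow H, putting H no later than position 3. That position is achievable by scheduling everything else first.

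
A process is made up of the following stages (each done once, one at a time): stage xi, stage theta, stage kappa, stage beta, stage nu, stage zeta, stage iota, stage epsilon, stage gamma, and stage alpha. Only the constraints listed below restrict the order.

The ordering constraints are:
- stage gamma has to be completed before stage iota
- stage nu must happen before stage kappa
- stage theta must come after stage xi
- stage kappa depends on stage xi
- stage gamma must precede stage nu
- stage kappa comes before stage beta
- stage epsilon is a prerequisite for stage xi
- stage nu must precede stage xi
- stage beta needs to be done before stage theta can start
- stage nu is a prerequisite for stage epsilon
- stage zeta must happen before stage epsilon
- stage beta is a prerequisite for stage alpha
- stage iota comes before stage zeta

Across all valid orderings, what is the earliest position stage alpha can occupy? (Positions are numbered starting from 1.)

Working backwards through the constraints from stage alpha, its full set of required predecessors is stage xi, stage kappa, stage beta, stage nu, stage zeta, stage iota, stage epsilon, stage gamma — 8 of them.
With 8 mandatory predecessors, the earliest stage alpha can sit is position 8+1 = 9, and placing just those 8 first achieves it.

9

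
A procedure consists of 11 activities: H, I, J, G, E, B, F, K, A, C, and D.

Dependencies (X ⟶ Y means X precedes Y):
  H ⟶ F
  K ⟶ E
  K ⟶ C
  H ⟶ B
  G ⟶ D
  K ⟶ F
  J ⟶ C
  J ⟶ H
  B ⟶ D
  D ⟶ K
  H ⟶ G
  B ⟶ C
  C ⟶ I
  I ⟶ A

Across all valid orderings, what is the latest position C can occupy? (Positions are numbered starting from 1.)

The activities that are forced after C, directly or by a chain of constraints, are I, A. That's 2 activities.
With 2 mandatory successors out of 11 activities total, the latest slot for C is 11−2 = 9, and it's reachable by doing all non-successors before C.

9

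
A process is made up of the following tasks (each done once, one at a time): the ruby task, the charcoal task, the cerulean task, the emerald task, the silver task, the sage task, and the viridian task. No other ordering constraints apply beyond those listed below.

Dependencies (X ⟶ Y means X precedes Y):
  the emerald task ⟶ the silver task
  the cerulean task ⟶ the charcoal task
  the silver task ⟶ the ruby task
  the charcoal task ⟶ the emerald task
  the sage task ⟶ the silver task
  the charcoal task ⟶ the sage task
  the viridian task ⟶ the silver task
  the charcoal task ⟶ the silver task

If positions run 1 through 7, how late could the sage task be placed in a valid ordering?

5

Every task that must follow the sage task has to come after it. Tracing all chains starting from the sage task, those tasks are: the ruby task, the silver task — 2 in total.
So at least 2 tasks follow the sage task, putting the sage task no later than position 5. That position is achievable by scheduling everything else first.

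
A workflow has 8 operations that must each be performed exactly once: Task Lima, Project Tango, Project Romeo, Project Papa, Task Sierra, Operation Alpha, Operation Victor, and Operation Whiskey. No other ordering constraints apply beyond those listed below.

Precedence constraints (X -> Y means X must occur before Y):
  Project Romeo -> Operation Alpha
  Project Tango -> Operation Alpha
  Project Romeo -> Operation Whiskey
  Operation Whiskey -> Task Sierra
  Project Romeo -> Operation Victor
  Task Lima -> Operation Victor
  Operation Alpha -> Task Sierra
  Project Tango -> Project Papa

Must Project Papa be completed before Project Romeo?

Project Papa and Project Romeo are not related by any chain of constraints.
A valid ordering placing Project Romeo before Project Papa exists, so the answer is no.

No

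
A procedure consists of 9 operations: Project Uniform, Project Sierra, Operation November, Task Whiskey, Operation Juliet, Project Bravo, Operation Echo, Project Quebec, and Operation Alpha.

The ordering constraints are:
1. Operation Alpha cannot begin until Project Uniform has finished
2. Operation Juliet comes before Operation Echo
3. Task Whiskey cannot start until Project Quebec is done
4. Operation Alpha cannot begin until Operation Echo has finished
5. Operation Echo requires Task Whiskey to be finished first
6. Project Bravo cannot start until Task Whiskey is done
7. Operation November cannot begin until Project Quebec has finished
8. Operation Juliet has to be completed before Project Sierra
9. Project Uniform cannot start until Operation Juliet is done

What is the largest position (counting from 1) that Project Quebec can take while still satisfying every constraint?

Every operation that must follow Project Quebec has to come after it. Tracing all chains starting from Project Quebec, those operations are: Operation November, Task Whiskey, Project Bravo, Operation Echo, Operation Alpha — 5 in total.
With 5 mandatory successors out of 9 operations total, the latest slot for Project Quebec is 9−5 = 4, and it's reachable by doing all non-successors before Project Quebec.

4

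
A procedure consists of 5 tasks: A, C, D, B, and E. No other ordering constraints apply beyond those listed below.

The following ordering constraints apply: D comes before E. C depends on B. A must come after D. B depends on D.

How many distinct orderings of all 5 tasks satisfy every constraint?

Only D has no prerequisites, so it must go first.
Enumerating by repeatedly choosing an available task (one whose prerequisites are all placed) gives 12 distinct complete orderings.

12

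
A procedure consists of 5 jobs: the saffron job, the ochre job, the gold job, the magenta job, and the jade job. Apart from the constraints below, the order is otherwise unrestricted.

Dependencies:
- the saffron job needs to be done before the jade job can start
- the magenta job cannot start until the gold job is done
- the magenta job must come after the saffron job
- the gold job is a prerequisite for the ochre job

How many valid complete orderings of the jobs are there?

2 jobs have no prerequisites (the saffron job, the gold job), so any of them could come first.
Counting all ways to extend the partial order to a total order gives 16.

16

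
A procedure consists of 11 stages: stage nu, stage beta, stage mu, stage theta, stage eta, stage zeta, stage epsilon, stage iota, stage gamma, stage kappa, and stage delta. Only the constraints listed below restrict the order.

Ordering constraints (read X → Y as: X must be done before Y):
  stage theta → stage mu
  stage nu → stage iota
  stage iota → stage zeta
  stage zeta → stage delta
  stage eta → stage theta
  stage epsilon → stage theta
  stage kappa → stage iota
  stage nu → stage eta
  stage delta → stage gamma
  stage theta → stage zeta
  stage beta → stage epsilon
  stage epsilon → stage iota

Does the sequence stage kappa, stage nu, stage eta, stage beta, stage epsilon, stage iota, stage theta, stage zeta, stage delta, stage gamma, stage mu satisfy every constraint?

Yes

Checking each listed constraint against this order: for instance, stage kappa is in position 1 and stage iota in position 6, so that constraint holds — and the remaining constraints check out the same way.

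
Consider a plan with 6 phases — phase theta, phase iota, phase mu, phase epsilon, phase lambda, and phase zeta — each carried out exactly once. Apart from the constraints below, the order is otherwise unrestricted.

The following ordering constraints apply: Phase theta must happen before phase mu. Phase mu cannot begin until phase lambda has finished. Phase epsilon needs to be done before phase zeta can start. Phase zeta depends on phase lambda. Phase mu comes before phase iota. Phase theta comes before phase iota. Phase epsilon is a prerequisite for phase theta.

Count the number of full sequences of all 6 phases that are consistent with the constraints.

11

2 phases have no prerequisites (phase epsilon, phase lambda), so any of them could come first.
Enumerating by repeatedly choosing an available phase (one whose prerequisites are all placed) gives 11 distinct complete orderings.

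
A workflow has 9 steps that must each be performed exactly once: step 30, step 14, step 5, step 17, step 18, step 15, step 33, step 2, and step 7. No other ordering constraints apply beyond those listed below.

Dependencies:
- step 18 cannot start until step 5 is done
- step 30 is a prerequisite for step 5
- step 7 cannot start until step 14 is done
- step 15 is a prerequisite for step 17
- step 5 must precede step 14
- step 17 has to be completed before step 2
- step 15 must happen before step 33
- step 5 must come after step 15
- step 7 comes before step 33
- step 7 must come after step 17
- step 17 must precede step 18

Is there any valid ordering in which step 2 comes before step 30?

Yes

No chain of constraints runs from step 30 to step 2, so step 30 is not required to come first.
That means at least one valid schedule has step 2 before step 30.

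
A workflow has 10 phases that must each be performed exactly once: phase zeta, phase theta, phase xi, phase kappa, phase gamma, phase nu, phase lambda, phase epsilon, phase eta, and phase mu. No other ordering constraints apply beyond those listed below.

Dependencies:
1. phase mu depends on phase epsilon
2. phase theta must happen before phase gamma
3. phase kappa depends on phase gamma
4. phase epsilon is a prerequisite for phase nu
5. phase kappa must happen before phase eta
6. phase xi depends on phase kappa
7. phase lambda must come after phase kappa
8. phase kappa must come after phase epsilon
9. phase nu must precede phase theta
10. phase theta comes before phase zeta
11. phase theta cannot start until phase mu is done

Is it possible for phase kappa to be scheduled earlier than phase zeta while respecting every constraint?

No chain of constraints runs from phase zeta to phase kappa, so phase zeta is not required to come first.
That means at least one valid schedule has phase kappa before phase zeta.

Yes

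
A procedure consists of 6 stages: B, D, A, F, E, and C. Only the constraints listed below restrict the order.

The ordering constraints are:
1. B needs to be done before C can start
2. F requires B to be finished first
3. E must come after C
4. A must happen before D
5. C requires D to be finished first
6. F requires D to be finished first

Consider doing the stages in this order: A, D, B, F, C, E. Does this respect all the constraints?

Checking each listed constraint against this order: for instance, D is in position 2 and C in position 5, so that constraint holds — and the remaining constraints check out the same way.

Yes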